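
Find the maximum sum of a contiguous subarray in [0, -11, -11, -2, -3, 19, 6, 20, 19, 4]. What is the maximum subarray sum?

Using Kadane's algorithm on [0, -11, -11, -2, -3, 19, 6, 20, 19, 4]:

Scanning through the array:
Position 1 (value -11): max_ending_here = -11, max_so_far = 0
Position 2 (value -11): max_ending_here = -11, max_so_far = 0
Position 3 (value -2): max_ending_here = -2, max_so_far = 0
Position 4 (value -3): max_ending_here = -3, max_so_far = 0
Position 5 (value 19): max_ending_here = 19, max_so_far = 19
Position 6 (value 6): max_ending_here = 25, max_so_far = 25
Position 7 (value 20): max_ending_here = 45, max_so_far = 45
Position 8 (value 19): max_ending_here = 64, max_so_far = 64
Position 9 (value 4): max_ending_here = 68, max_so_far = 68

Maximum subarray: [19, 6, 20, 19, 4]
Maximum sum: 68

The maximum subarray is [19, 6, 20, 19, 4] with sum 68. This subarray runs from index 5 to index 9.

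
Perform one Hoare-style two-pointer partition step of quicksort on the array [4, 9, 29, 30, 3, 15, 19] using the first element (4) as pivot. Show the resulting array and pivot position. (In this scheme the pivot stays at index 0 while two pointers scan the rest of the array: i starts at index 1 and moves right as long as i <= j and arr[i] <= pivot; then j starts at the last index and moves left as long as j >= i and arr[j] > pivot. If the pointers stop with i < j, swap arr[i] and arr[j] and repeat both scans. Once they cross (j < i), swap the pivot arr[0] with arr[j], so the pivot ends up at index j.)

Hoare-style two-pointer partition with pivot = 4:

Initial array: [4, 9, 29, 30, 3, 15, 19]

Pointers start at i = 1, j = 6.
i stops at index 1 (arr[1]=9 > 4), j stops at index 4 (arr[4]=3 <= 4): swap arr[1] and arr[4], array becomes [4, 3, 29, 30, 9, 15, 19]
i ends at 2, j ends at 1: the pointers have crossed (j < i), so scanning stops.

Swap pivot arr[0] with arr[1] to place pivot at position 1: [3, 4, 29, 30, 9, 15, 19]
Pivot position: 1

After partitioning with pivot 4, the array becomes [3, 4, 29, 30, 9, 15, 19]. The pivot is placed at index 1. All elements to the left of the pivot are <= 4, and all elements to the right are > 4.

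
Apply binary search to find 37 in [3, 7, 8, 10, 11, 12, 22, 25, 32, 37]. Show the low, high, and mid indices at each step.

Binary search for 37 in [3, 7, 8, 10, 11, 12, 22, 25, 32, 37]:

lo=0, hi=9, mid=4, arr[mid]=11 -> 11 < 37, search right half
lo=5, hi=9, mid=7, arr[mid]=25 -> 25 < 37, search right half
lo=8, hi=9, mid=8, arr[mid]=32 -> 32 < 37, search right half
lo=9, hi=9, mid=9, arr[mid]=37 -> Found target at index 9!

Binary search finds 37 at index 9 after 4 comparisons. The search repeatedly halves the search space by comparing with the middle element.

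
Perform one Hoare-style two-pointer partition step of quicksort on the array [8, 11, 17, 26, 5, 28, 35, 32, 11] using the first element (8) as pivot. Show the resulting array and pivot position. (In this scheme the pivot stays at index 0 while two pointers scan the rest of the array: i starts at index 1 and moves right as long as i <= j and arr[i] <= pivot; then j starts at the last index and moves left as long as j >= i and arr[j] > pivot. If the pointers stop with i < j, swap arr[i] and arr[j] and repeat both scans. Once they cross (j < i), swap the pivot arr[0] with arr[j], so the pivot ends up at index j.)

Hoare-style two-pointer partition with pivot = 8:

Initial array: [8, 11, 17, 26, 5, 28, 35, 32, 11]

Pointers start at i = 1, j = 8.
i stops at index 1 (arr[1]=11 > 8), j stops at index 4 (arr[4]=5 <= 8): swap arr[1] and arr[4], array becomes [8, 5, 17, 26, 11, 28, 35, 32, 11]
i ends at 2, j ends at 1: the pointers have crossed (j < i), so scanning stops.

Swap pivot arr[0] with arr[1] to place pivot at position 1: [5, 8, 17, 26, 11, 28, 35, 32, 11]
Pivot position: 1

After partitioning with pivot 8, the array becomes [5, 8, 17, 26, 11, 28, 35, 32, 11]. The pivot is placed at index 1. All elements to the left of the pivot are <= 8, and all elements to the right are > 8.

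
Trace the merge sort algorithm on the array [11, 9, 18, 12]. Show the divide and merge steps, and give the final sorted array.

Merge sort trace:

Split: [11, 9, 18, 12] -> [11, 9] and [18, 12]
  Split: [11, 9] -> [11] and [9]
  Merge: [11] + [9] -> [9, 11]
  Split: [18, 12] -> [18] and [12]
  Merge: [18] + [12] -> [12, 18]
Merge: [9, 11] + [12, 18] -> [9, 11, 12, 18]

Final sorted array: [9, 11, 12, 18]

The merge sort proceeds by recursively splitting the array and merging sorted halves.
After all merges, the sorted array is [9, 11, 12, 18].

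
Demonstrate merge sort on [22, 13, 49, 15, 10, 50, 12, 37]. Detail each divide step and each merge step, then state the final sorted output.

Merge sort trace:

Split: [22, 13, 49, 15, 10, 50, 12, 37] -> [22, 13, 49, 15] and [10, 50, 12, 37]
  Split: [22, 13, 49, 15] -> [22, 13] and [49, 15]
    Split: [22, 13] -> [22] and [13]
    Merge: [22] + [13] -> [13, 22]
    Split: [49, 15] -> [49] and [15]
    Merge: [49] + [15] -> [15, 49]
  Merge: [13, 22] + [15, 49] -> [13, 15, 22, 49]
  Split: [10, 50, 12, 37] -> [10, 50] and [12, 37]
    Split: [10, 50] -> [10] and [50]
    Merge: [10] + [50] -> [10, 50]
    Split: [12, 37] -> [12] and [37]
    Merge: [12] + [37] -> [12, 37]
  Merge: [10, 50] + [12, 37] -> [10, 12, 37, 50]
Merge: [13, 15, 22, 49] + [10, 12, 37, 50] -> [10, 12, 13, 15, 22, 37, 49, 50]

Final sorted array: [10, 12, 13, 15, 22, 37, 49, 50]

The merge sort proceeds by recursively splitting the array and merging sorted halves.
After all merges, the sorted array is [10, 12, 13, 15, 22, 37, 49, 50].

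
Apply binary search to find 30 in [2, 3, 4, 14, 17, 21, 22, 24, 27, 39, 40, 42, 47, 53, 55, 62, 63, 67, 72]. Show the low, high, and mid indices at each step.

Binary search for 30 in [2, 3, 4, 14, 17, 21, 22, 24, 27, 39, 40, 42, 47, 53, 55, 62, 63, 67, 72]:

lo=0, hi=18, mid=9, arr[mid]=39 -> 39 > 30, search left half
lo=0, hi=8, mid=4, arr[mid]=17 -> 17 < 30, search right half
lo=5, hi=8, mid=6, arr[mid]=22 -> 22 < 30, search right half
lo=7, hi=8, mid=7, arr[mid]=24 -> 24 < 30, search right half
lo=8, hi=8, mid=8, arr[mid]=27 -> 27 < 30, search right half
lo=9 > hi=8, target 30 not found

Binary search determines that 30 is not in the array after 5 comparisons. The search space was exhausted without finding the target.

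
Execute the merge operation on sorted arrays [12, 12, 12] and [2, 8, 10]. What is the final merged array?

Merging process:

Compare 12 vs 2: take 2 from right. Merged: [2]
Compare 12 vs 8: take 8 from right. Merged: [2, 8]
Compare 12 vs 10: take 10 from right. Merged: [2, 8, 10]
Append remaining from left: [12, 12, 12]. Merged: [2, 8, 10, 12, 12, 12]

Final merged array: [2, 8, 10, 12, 12, 12]
Total comparisons: 3

The merged array is [2, 8, 10, 12, 12, 12], requiring 3 comparisons. The merge step runs in O(n) time where n is the total number of elements.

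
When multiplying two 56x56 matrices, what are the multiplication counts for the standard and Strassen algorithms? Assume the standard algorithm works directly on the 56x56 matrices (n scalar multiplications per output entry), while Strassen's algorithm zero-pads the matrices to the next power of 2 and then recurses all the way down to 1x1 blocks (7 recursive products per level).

Matrix multiplication for 56x56 matrices:

Strassen's algorithm requires power-of-2 dimensions. Pad 56x56 to 64x64 (next power of 2).

Standard algorithm: 56^3 = 175616 multiplications
Strassen's algorithm: 7^(log2(64)) = 7^6 = 117649 multiplications
Savings: 175616 - 117649 = 57967 multiplications

Standard: 175616 multiplications (56^3). Strassen: 117649 multiplications (7^6, after padding to 64x64). Strassen reduces 8 recursive multiplications to 7 at each level.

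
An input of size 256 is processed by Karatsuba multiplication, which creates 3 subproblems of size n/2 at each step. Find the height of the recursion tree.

For divide and conquer with division factor 2:

Problem sizes at each level:
Level 0: 256
Level 1: 128
Level 2: 64
Level 3: 32
Level 4: 16
Level 5: 8
Level 6: 4
Level 7: 2
Level 8: 1

The root is level 0 and the size-1 base case is level 8 (the tree spans levels 0 through 8, i.e. 9 levels counting the root), so the depth is the number of divisions: log_2(256) = 8

The recursion tree depth is log_2(256) = 8. At each level, the problem size is divided by 2, so it takes 8 divisions to reduce to a base case of size 1. The algorithm makes 3 recursive calls at each level.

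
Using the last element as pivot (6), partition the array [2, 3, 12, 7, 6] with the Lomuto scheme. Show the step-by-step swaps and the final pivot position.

Lomuto partition with pivot = 6:

Initial array: [2, 3, 12, 7, 6]

arr[0]=2 <= 6: swap with position 0, array becomes [2, 3, 12, 7, 6]
arr[1]=3 <= 6: swap with position 1, array becomes [2, 3, 12, 7, 6]
arr[2]=12 > 6: no swap
arr[3]=7 > 6: no swap

Place pivot at position 2: [2, 3, 6, 7, 12]
Pivot position: 2

After partitioning with pivot 6, the array becomes [2, 3, 6, 7, 12]. The pivot is placed at index 2. All elements to the left of the pivot are <= 6, and all elements to the right are > 6.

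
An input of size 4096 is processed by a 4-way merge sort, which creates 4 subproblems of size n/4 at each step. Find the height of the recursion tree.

For divide and conquer with division factor 4:

Problem sizes at each level:
Level 0: 4096
Level 1: 1024
Level 2: 256
Level 3: 64
Level 4: 16
Level 5: 4
Level 6: 1

The root is level 0 and the size-1 base case is level 6 (the tree spans levels 0 through 6, i.e. 7 levels counting the root), so the depth is the number of divisions: log_4(4096) = 6

The recursion tree depth is log_4(4096) = 6. At each level, the problem size is divided by 4, so it takes 6 divisions to reduce to a base case of size 1. The algorithm makes 4 recursive calls at each level.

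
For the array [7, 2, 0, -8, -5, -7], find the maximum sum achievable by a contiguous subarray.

Using Kadane's algorithm on [7, 2, 0, -8, -5, -7]:

Scanning through the array:
Position 1 (value 2): max_ending_here = 9, max_so_far = 9
Position 2 (value 0): max_ending_here = 9, max_so_far = 9
Position 3 (value -8): max_ending_here = 1, max_so_far = 9
Position 4 (value -5): max_ending_here = -4, max_so_far = 9
Position 5 (value -7): max_ending_here = -7, max_so_far = 9

Maximum subarray: [7, 2]
Maximum sum: 9

The maximum subarray is [7, 2] with sum 9. This subarray runs from index 0 to index 1.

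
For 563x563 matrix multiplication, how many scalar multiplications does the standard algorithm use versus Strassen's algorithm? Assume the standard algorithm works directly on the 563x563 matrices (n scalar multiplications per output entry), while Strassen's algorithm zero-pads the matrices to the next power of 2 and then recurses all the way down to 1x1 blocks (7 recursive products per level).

Matrix multiplication for 563x563 matrices:

Strassen's algorithm requires power-of-2 dimensions. Pad 563x563 to 1024x1024 (next power of 2).

Standard algorithm: 563^3 = 178453547 multiplications
Strassen's algorithm: 7^(log2(1024)) = 7^10 = 282475249 multiplications
Difference: 178453547 - 282475249 = -104021702 (Strassen uses MORE here due to padding overhead — for small or just-over-power-of-2 n, padding can outweigh the per-level savings)

Standard: 178453547 multiplications (563^3). Strassen: 282475249 multiplications (7^10, after padding to 1024x1024). Strassen reduces 8 recursive multiplications to 7 at each level.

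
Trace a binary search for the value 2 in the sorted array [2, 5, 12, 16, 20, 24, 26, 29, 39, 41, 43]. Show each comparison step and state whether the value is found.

Binary search for 2 in [2, 5, 12, 16, 20, 24, 26, 29, 39, 41, 43]:

lo=0, hi=10, mid=5, arr[mid]=24 -> 24 > 2, search left half
lo=0, hi=4, mid=2, arr[mid]=12 -> 12 > 2, search left half
lo=0, hi=1, mid=0, arr[mid]=2 -> Found target at index 0!

Binary search finds 2 at index 0 after 3 comparisons. The search repeatedly halves the search space by comparing with the middle element.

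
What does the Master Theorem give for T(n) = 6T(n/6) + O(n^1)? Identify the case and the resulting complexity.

Master Theorem for T(n) = 6T(n/6) + O(n^1):

a = 6, b = 6, c = 1
log_b(a) = log_6(6) = 1.0000

Case 2: c = 1 = log_6(6) = 1.0000
T(n) = O(n^1 log n) = O(n log n)

For T(n) = 6T(n/6) + O(n^1): log_6(6) = 1.0000. This is Case 2 of the Master Theorem (c = log_b(a), equal work at all levels), giving O(n log n).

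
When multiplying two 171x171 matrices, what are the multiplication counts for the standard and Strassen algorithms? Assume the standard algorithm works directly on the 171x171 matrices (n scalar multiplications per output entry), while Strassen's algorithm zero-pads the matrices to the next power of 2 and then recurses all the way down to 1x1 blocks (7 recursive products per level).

Matrix multiplication for 171x171 matrices:

Strassen's algorithm requires power-of-2 dimensions. Pad 171x171 to 256x256 (next power of 2).

Standard algorithm: 171^3 = 5000211 multiplications
Strassen's algorithm: 7^(log2(256)) = 7^8 = 5764801 multiplications
Difference: 5000211 - 5764801 = -764590 (Strassen uses MORE here due to padding overhead — for small or just-over-power-of-2 n, padding can outweigh the per-level savings)

Standard: 5000211 multiplications (171^3). Strassen: 5764801 multiplications (7^8, after padding to 256x256). Strassen reduces 8 recursive multiplications to 7 at each level.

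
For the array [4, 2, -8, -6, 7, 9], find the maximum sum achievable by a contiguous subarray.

Using Kadane's algorithm on [4, 2, -8, -6, 7, 9]:

Scanning through the array:
Position 1 (value 2): max_ending_here = 6, max_so_far = 6
Position 2 (value -8): max_ending_here = -2, max_so_far = 6
Position 3 (value -6): max_ending_here = -6, max_so_far = 6
Position 4 (value 7): max_ending_here = 7, max_so_far = 7
Position 5 (value 9): max_ending_here = 16, max_so_far = 16

Maximum subarray: [7, 9]
Maximum sum: 16

The maximum subarray is [7, 9] with sum 16. This subarray runs from index 4 to index 5.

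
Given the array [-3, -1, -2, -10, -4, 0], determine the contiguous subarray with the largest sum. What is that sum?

Using Kadane's algorithm on [-3, -1, -2, -10, -4, 0]:

Scanning through the array:
Position 1 (value -1): max_ending_here = -1, max_so_far = -1
Position 2 (value -2): max_ending_here = -2, max_so_far = -1
Position 3 (value -10): max_ending_here = -10, max_so_far = -1
Position 4 (value -4): max_ending_here = -4, max_so_far = -1
Position 5 (value 0): max_ending_here = 0, max_so_far = 0

Maximum subarray: [0]
Maximum sum: 0

The maximum subarray is [0] with sum 0. This subarray runs from index 5 to index 5.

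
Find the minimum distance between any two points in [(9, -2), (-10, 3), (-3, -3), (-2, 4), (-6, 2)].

Computing all pairwise distances among 5 points:

d((9, -2), (-10, 3)) = 19.6469
d((9, -2), (-3, -3)) = 12.0416
d((9, -2), (-2, 4)) = 12.53
d((9, -2), (-6, 2)) = 15.5242
d((-10, 3), (-3, -3)) = 9.2195
d((-10, 3), (-2, 4)) = 8.0623
d((-10, 3), (-6, 2)) = 4.1231 <-- minimum
d((-3, -3), (-2, 4)) = 7.0711
d((-3, -3), (-6, 2)) = 5.831
d((-2, 4), (-6, 2)) = 4.4721

Closest pair: (-10, 3) and (-6, 2) with distance 4.1231

The closest pair is (-10, 3) and (-6, 2) with Euclidean distance 4.1231. For 5 points, brute-force pairwise comparison is shown above. For large n, the divide-and-conquer algorithm (sort by x, recurse on halves, check the dividing strip) achieves O(n log n).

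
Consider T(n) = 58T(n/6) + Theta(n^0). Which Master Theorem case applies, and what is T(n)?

Master Theorem for T(n) = 58T(n/6) + O(n^0):

a = 58, b = 6, c = 0
log_b(a) = log_6(58) = 2.2662

Case 1: c = 0 < log_6(58) = 2.2662
T(n) = O(n^(log_6 58))

For T(n) = 58T(n/6) + O(n^0): log_6(58) = 2.2662. This is Case 1 of the Master Theorem (c < log_b(a), work dominated by leaves), giving O(n^(log_6 58)).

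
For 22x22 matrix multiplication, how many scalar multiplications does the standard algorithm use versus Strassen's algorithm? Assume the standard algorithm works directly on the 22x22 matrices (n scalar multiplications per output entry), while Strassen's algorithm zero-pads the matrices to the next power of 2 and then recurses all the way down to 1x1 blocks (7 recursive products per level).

Matrix multiplication for 22x22 matrices:

Strassen's algorithm requires power-of-2 dimensions. Pad 22x22 to 32x32 (next power of 2).

Standard algorithm: 22^3 = 10648 multiplications
Strassen's algorithm: 7^(log2(32)) = 7^5 = 16807 multiplications
Difference: 10648 - 16807 = -6159 (Strassen uses MORE here due to padding overhead — for small or just-over-power-of-2 n, padding can outweigh the per-level savings)

Standard: 10648 multiplications (22^3). Strassen: 16807 multiplications (7^5, after padding to 32x32). Strassen reduces 8 recursive multiplications to 7 at each level.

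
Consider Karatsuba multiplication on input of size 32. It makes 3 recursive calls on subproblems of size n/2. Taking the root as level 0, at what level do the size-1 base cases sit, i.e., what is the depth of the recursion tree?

For divide and conquer with division factor 2:

Problem sizes at each level:
Level 0: 32
Level 1: 16
Level 2: 8
Level 3: 4
Level 4: 2
Level 5: 1

The root is level 0 and the size-1 base case is level 5 (the tree spans levels 0 through 5, i.e. 6 levels counting the root), so the depth is the number of divisions: log_2(32) = 5

The recursion tree depth is log_2(32) = 5. At each level, the problem size is divided by 2, so it takes 5 divisions to reduce to a base case of size 1. The algorithm makes 3 recursive calls at each level.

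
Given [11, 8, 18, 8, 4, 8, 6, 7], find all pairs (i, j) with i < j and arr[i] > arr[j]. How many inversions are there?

Finding inversions in [11, 8, 18, 8, 4, 8, 6, 7]:

(0, 1): arr[0]=11 > arr[1]=8
(0, 3): arr[0]=11 > arr[3]=8
(0, 4): arr[0]=11 > arr[4]=4
(0, 5): arr[0]=11 > arr[5]=8
(0, 6): arr[0]=11 > arr[6]=6
(0, 7): arr[0]=11 > arr[7]=7
(1, 4): arr[1]=8 > arr[4]=4
(1, 6): arr[1]=8 > arr[6]=6
(1, 7): arr[1]=8 > arr[7]=7
(2, 3): arr[2]=18 > arr[3]=8
(2, 4): arr[2]=18 > arr[4]=4
(2, 5): arr[2]=18 > arr[5]=8
(2, 6): arr[2]=18 > arr[6]=6
(2, 7): arr[2]=18 > arr[7]=7
(3, 4): arr[3]=8 > arr[4]=4
(3, 6): arr[3]=8 > arr[6]=6
(3, 7): arr[3]=8 > arr[7]=7
(5, 6): arr[5]=8 > arr[6]=6
(5, 7): arr[5]=8 > arr[7]=7

Total inversions: 19

The array has 19 inversion(s): (0,1), (0,3), (0,4), (0,5), (0,6), (0,7), (1,4), (1,6), (1,7), (2,3), (2,4), (2,5), (2,6), (2,7), (3,4), (3,6), (3,7), (5,6), (5,7). Each pair (i,j) satisfies i < j and arr[i] > arr[j].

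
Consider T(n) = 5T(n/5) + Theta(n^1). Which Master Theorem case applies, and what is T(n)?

Master Theorem for T(n) = 5T(n/5) + O(n^1):

a = 5, b = 5, c = 1
log_b(a) = log_5(5) = 1.0000

Case 2: c = 1 = log_5(5) = 1.0000
T(n) = O(n^1 log n) = O(n log n)

For T(n) = 5T(n/5) + O(n^1): log_5(5) = 1.0000. This is Case 2 of the Master Theorem (c = log_b(a), equal work at all levels), giving O(n log n).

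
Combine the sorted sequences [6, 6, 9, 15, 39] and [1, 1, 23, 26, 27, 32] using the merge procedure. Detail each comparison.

Merging process:

Compare 6 vs 1: take 1 from right. Merged: [1]
Compare 6 vs 1: take 1 from right. Merged: [1, 1]
Compare 6 vs 23: take 6 from left. Merged: [1, 1, 6]
Compare 6 vs 23: take 6 from left. Merged: [1, 1, 6, 6]
Compare 9 vs 23: take 9 from left. Merged: [1, 1, 6, 6, 9]
Compare 15 vs 23: take 15 from left. Merged: [1, 1, 6, 6, 9, 15]
Compare 39 vs 23: take 23 from right. Merged: [1, 1, 6, 6, 9, 15, 23]
Compare 39 vs 26: take 26 from right. Merged: [1, 1, 6, 6, 9, 15, 23, 26]
Compare 39 vs 27: take 27 from right. Merged: [1, 1, 6, 6, 9, 15, 23, 26, 27]
Compare 39 vs 32: take 32 from right. Merged: [1, 1, 6, 6, 9, 15, 23, 26, 27, 32]
Append remaining from left: [39]. Merged: [1, 1, 6, 6, 9, 15, 23, 26, 27, 32, 39]

Final merged array: [1, 1, 6, 6, 9, 15, 23, 26, 27, 32, 39]
Total comparisons: 10

The merged array is [1, 1, 6, 6, 9, 15, 23, 26, 27, 32, 39], requiring 10 comparisons. The merge step runs in O(n) time where n is the total number of elements.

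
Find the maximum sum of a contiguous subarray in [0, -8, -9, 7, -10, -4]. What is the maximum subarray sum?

Using Kadane's algorithm on [0, -8, -9, 7, -10, -4]:

Scanning through the array:
Position 1 (value -8): max_ending_here = -8, max_so_far = 0
Position 2 (value -9): max_ending_here = -9, max_so_far = 0
Position 3 (value 7): max_ending_here = 7, max_so_far = 7
Position 4 (value -10): max_ending_here = -3, max_so_far = 7
Position 5 (value -4): max_ending_here = -4, max_so_far = 7

Maximum subarray: [7]
Maximum sum: 7

The maximum subarray is [7] with sum 7. This subarray runs from index 3 to index 3.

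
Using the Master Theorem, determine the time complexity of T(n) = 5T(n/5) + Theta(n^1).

Master Theorem for T(n) = 5T(n/5) + O(n^1):

a = 5, b = 5, c = 1
log_b(a) = log_5(5) = 1.0000

Case 2: c = 1 = log_5(5) = 1.0000
T(n) = O(n^1 log n) = O(n log n)

For T(n) = 5T(n/5) + O(n^1): log_5(5) = 1.0000. This is Case 2 of the Master Theorem (c = log_b(a), equal work at all levels), giving O(n log n).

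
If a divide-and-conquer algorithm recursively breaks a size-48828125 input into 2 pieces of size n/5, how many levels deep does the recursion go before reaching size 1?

For divide and conquer with division factor 5:

Problem sizes at each level:
Level 0: 48828125
Level 1: 9765625
Level 2: 1953125
Level 3: 390625
Level 4: 78125
Level 5: 15625
Level 6: 3125
Level 7: 625
Level 8: 125
Level 9: 25
Level 10: 5
Level 11: 1

The root is level 0 and the size-1 base case is level 11 (the tree spans levels 0 through 11, i.e. 12 levels counting the root), so the depth is the number of divisions: log_5(48828125) = 11

The recursion tree depth is log_5(48828125) = 11. At each level, the problem size is divided by 5, so it takes 11 divisions to reduce to a base case of size 1. The algorithm makes 2 recursive calls at each level.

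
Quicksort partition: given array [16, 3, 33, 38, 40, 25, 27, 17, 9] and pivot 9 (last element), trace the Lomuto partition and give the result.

Lomuto partition with pivot = 9:

Initial array: [16, 3, 33, 38, 40, 25, 27, 17, 9]

arr[0]=16 > 9: no swap
arr[1]=3 <= 9: swap with position 0, array becomes [3, 16, 33, 38, 40, 25, 27, 17, 9]
arr[2]=33 > 9: no swap
arr[3]=38 > 9: no swap
arr[4]=40 > 9: no swap
arr[5]=25 > 9: no swap
arr[6]=27 > 9: no swap
arr[7]=17 > 9: no swap

Place pivot at position 1: [3, 9, 33, 38, 40, 25, 27, 17, 16]
Pivot position: 1

After partitioning with pivot 9, the array becomes [3, 9, 33, 38, 40, 25, 27, 17, 16]. The pivot is placed at index 1. All elements to the left of the pivot are <= 9, and all elements to the right are > 9.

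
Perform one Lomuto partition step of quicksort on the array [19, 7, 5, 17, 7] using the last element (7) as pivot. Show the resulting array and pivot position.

Lomuto partition with pivot = 7:

Initial array: [19, 7, 5, 17, 7]

arr[0]=19 > 7: no swap
arr[1]=7 <= 7: swap with position 0, array becomes [7, 19, 5, 17, 7]
arr[2]=5 <= 7: swap with position 1, array becomes [7, 5, 19, 17, 7]
arr[3]=17 > 7: no swap

Place pivot at position 2: [7, 5, 7, 17, 19]
Pivot position: 2

After partitioning with pivot 7, the array becomes [7, 5, 7, 17, 19]. The pivot is placed at index 2. All elements to the left of the pivot are <= 7, and all elements to the right are > 7.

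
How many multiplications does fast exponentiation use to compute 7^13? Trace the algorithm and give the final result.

Computing 7^13 by squaring (build up from 7^1; each line after the first costs one multiplication):

7^1 = 7
7^2 = (7^1)^2 = 7^2 = 49
7^3 = 7 * 7^2 = 7 * 49 = 343
7^6 = (7^3)^2 = 343^2 = 117649
7^12 = (7^6)^2 = 117649^2 = 13841287201
7^13 = 7 * 7^12 = 7 * 13841287201 = 96889010407

Result: 96889010407
Multiplications needed: 5 (5 lines after 7^1)

7^13 = 96889010407. Using exponentiation by squaring, this requires 5 multiplications. The key idea: if the exponent is even, square the half-power; if odd, multiply by the base once.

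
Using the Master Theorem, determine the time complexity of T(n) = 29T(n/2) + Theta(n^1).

Master Theorem for T(n) = 29T(n/2) + O(n^1):

a = 29, b = 2, c = 1
log_b(a) = log_2(29) = 4.8580

Case 1: c = 1 < log_2(29) = 4.8580
T(n) = O(n^(log_2 29))

For T(n) = 29T(n/2) + O(n^1): log_2(29) = 4.8580. This is Case 1 of the Master Theorem (c < log_b(a), work dominated by leaves), giving O(n^(log_2 29)).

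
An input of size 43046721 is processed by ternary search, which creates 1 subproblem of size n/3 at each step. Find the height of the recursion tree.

For divide and conquer with division factor 3:

Problem sizes at each level:
Level 0: 43046721
Level 1: 14348907
Level 2: 4782969
Level 3: 1594323
Level 4: 531441
Level 5: 177147
Level 6: 59049
Level 7: 19683
Level 8: 6561
Level 9: 2187
Level 10: 729
Level 11: 243
Level 12: 81
Level 13: 27
Level 14: 9
Level 15: 3
Level 16: 1

The root is level 0 and the size-1 base case is level 16 (the tree spans levels 0 through 16, i.e. 17 levels counting the root), so the depth is the number of divisions: log_3(43046721) = 16

The recursion tree depth is log_3(43046721) = 16. At each level, the problem size is divided by 3, so it takes 16 divisions to reduce to a base case of size 1. The algorithm makes 1 recursive call at each level.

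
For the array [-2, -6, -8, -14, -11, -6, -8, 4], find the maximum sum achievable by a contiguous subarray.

Using Kadane's algorithm on [-2, -6, -8, -14, -11, -6, -8, 4]:

Scanning through the array:
Position 1 (value -6): max_ending_here = -6, max_so_far = -2
Position 2 (value -8): max_ending_here = -8, max_so_far = -2
Position 3 (value -14): max_ending_here = -14, max_so_far = -2
Position 4 (value -11): max_ending_here = -11, max_so_far = -2
Position 5 (value -6): max_ending_here = -6, max_so_far = -2
Position 6 (value -8): max_ending_here = -8, max_so_far = -2
Position 7 (value 4): max_ending_here = 4, max_so_far = 4

Maximum subarray: [4]
Maximum sum: 4

The maximum subarray is [4] with sum 4. This subarray runs from index 7 to index 7.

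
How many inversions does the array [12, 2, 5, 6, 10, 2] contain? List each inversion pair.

Finding inversions in [12, 2, 5, 6, 10, 2]:

(0, 1): arr[0]=12 > arr[1]=2
(0, 2): arr[0]=12 > arr[2]=5
(0, 3): arr[0]=12 > arr[3]=6
(0, 4): arr[0]=12 > arr[4]=10
(0, 5): arr[0]=12 > arr[5]=2
(2, 5): arr[2]=5 > arr[5]=2
(3, 5): arr[3]=6 > arr[5]=2
(4, 5): arr[4]=10 > arr[5]=2

Total inversions: 8

The array has 8 inversion(s): (0,1), (0,2), (0,3), (0,4), (0,5), (2,5), (3,5), (4,5). Each pair (i,j) satisfies i < j and arr[i] > arr[j].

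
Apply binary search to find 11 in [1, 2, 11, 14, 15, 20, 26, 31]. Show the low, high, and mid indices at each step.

Binary search for 11 in [1, 2, 11, 14, 15, 20, 26, 31]:

lo=0, hi=7, mid=3, arr[mid]=14 -> 14 > 11, search left half
lo=0, hi=2, mid=1, arr[mid]=2 -> 2 < 11, search right half
lo=2, hi=2, mid=2, arr[mid]=11 -> Found target at index 2!

Binary search finds 11 at index 2 after 3 comparisons. The search repeatedly halves the search space by comparing with the middle element.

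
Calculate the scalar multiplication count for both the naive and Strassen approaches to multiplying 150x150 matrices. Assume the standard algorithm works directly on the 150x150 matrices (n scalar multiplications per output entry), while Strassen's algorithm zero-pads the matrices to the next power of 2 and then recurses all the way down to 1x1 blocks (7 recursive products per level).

Matrix multiplication for 150x150 matrices:

Strassen's algorithm requires power-of-2 dimensions. Pad 150x150 to 256x256 (next power of 2).

Standard algorithm: 150^3 = 3375000 multiplications
Strassen's algorithm: 7^(log2(256)) = 7^8 = 5764801 multiplications
Difference: 3375000 - 5764801 = -2389801 (Strassen uses MORE here due to padding overhead — for small or just-over-power-of-2 n, padding can outweigh the per-level savings)

Standard: 3375000 multiplications (150^3). Strassen: 5764801 multiplications (7^8, after padding to 256x256). Strassen reduces 8 recursive multiplications to 7 at each level.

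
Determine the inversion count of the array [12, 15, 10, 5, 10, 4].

Finding inversions in [12, 15, 10, 5, 10, 4]:

(0, 2): arr[0]=12 > arr[2]=10
(0, 3): arr[0]=12 > arr[3]=5
(0, 4): arr[0]=12 > arr[4]=10
(0, 5): arr[0]=12 > arr[5]=4
(1, 2): arr[1]=15 > arr[2]=10
(1, 3): arr[1]=15 > arr[3]=5
(1, 4): arr[1]=15 > arr[4]=10
(1, 5): arr[1]=15 > arr[5]=4
(2, 3): arr[2]=10 > arr[3]=5
(2, 5): arr[2]=10 > arr[5]=4
(3, 5): arr[3]=5 > arr[5]=4
(4, 5): arr[4]=10 > arr[5]=4

Total inversions: 12

The array has 12 inversion(s): (0,2), (0,3), (0,4), (0,5), (1,2), (1,3), (1,4), (1,5), (2,3), (2,5), (3,5), (4,5). Each pair (i,j) satisfies i < j and arr[i] > arr[j].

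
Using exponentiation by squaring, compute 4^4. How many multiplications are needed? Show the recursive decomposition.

Computing 4^4 by squaring (build up from 4^1; each line after the first costs one multiplication):

4^1 = 4
4^2 = (4^1)^2 = 4^2 = 16
4^4 = (4^2)^2 = 16^2 = 256

Result: 256
Multiplications needed: 2 (2 lines after 4^1)

4^4 = 256. Using exponentiation by squaring, this requires 2 multiplications. The key idea: if the exponent is even, square the half-power; if odd, multiply by the base once.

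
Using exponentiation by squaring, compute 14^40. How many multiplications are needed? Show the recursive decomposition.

Computing 14^40 by squaring (build up from 14^1; each line after the first costs one multiplication):

14^1 = 14
14^2 = (14^1)^2 = 14^2 = 196
14^4 = (14^2)^2 = 196^2 = 38416
14^5 = 14 * 14^4 = 14 * 38416 = 537824
14^10 = (14^5)^2 = 537824^2 = 289254654976
14^20 = (14^10)^2 = 289254654976^2 = 83668255425284801560576
14^40 = (14^20)^2 = 83668255425284801560576^2 = 7000376965910699630056503868178506524997451776

Result: 7000376965910699630056503868178506524997451776
Multiplications needed: 6 (6 lines after 14^1)

14^40 = 7000376965910699630056503868178506524997451776. Using exponentiation by squaring, this requires 6 multiplications. The key idea: if the exponent is even, square the half-power; if odd, multiply by the base once.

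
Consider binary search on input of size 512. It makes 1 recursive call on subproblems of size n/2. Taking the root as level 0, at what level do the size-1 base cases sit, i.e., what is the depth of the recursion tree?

For divide and conquer with division factor 2:

Problem sizes at each level:
Level 0: 512
Level 1: 256
Level 2: 128
Level 3: 64
Level 4: 32
Level 5: 16
Level 6: 8
Level 7: 4
Level 8: 2
Level 9: 1

The root is level 0 and the size-1 base case is level 9 (the tree spans levels 0 through 9, i.e. 10 levels counting the root), so the depth is the number of divisions: log_2(512) = 9

The recursion tree depth is log_2(512) = 9. At each level, the problem size is divided by 2, so it takes 9 divisions to reduce to a base case of size 1. The algorithm makes 1 recursive call at each level.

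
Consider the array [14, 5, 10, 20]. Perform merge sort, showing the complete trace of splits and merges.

Merge sort trace:

Split: [14, 5, 10, 20] -> [14, 5] and [10, 20]
  Split: [14, 5] -> [14] and [5]
  Merge: [14] + [5] -> [5, 14]
  Split: [10, 20] -> [10] and [20]
  Merge: [10] + [20] -> [10, 20]
Merge: [5, 14] + [10, 20] -> [5, 10, 14, 20]

Final sorted array: [5, 10, 14, 20]

The merge sort proceeds by recursively splitting the array and merging sorted halves.
After all merges, the sorted array is [5, 10, 14, 20].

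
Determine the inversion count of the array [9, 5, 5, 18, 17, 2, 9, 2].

Finding inversions in [9, 5, 5, 18, 17, 2, 9, 2]:

(0, 1): arr[0]=9 > arr[1]=5
(0, 2): arr[0]=9 > arr[2]=5
(0, 5): arr[0]=9 > arr[5]=2
(0, 7): arr[0]=9 > arr[7]=2
(1, 5): arr[1]=5 > arr[5]=2
(1, 7): arr[1]=5 > arr[7]=2
(2, 5): arr[2]=5 > arr[5]=2
(2, 7): arr[2]=5 > arr[7]=2
(3, 4): arr[3]=18 > arr[4]=17
(3, 5): arr[3]=18 > arr[5]=2
(3, 6): arr[3]=18 > arr[6]=9
(3, 7): arr[3]=18 > arr[7]=2
(4, 5): arr[4]=17 > arr[5]=2
(4, 6): arr[4]=17 > arr[6]=9
(4, 7): arr[4]=17 > arr[7]=2
(6, 7): arr[6]=9 > arr[7]=2

Total inversions: 16

The array has 16 inversion(s): (0,1), (0,2), (0,5), (0,7), (1,5), (1,7), (2,5), (2,7), (3,4), (3,5), (3,6), (3,7), (4,5), (4,6), (4,7), (6,7). Each pair (i,j) satisfies i < j and arr[i] > arr[j].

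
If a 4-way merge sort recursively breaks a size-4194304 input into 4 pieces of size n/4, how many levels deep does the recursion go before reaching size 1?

For divide and conquer with division factor 4:

Problem sizes at each level:
Level 0: 4194304
Level 1: 1048576
Level 2: 262144
Level 3: 65536
Level 4: 16384
Level 5: 4096
Level 6: 1024
Level 7: 256
Level 8: 64
Level 9: 16
Level 10: 4
Level 11: 1

The root is level 0 and the size-1 base case is level 11 (the tree spans levels 0 through 11, i.e. 12 levels counting the root), so the depth is the number of divisions: log_4(4194304) = 11

The recursion tree depth is log_4(4194304) = 11. At each level, the problem size is divided by 4, so it takes 11 divisions to reduce to a base case of size 1. The algorithm makes 4 recursive calls at each level.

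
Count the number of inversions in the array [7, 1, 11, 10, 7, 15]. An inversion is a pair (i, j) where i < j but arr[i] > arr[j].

Finding inversions in [7, 1, 11, 10, 7, 15]:

(0, 1): arr[0]=7 > arr[1]=1
(2, 3): arr[2]=11 > arr[3]=10
(2, 4): arr[2]=11 > arr[4]=7
(3, 4): arr[3]=10 > arr[4]=7

Total inversions: 4

The array has 4 inversion(s): (0,1), (2,3), (2,4), (3,4). Each pair (i,j) satisfies i < j and arr[i] > arr[j].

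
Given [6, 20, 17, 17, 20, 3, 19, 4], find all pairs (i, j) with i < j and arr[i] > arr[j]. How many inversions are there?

Finding inversions in [6, 20, 17, 17, 20, 3, 19, 4]:

(0, 5): arr[0]=6 > arr[5]=3
(0, 7): arr[0]=6 > arr[7]=4
(1, 2): arr[1]=20 > arr[2]=17
(1, 3): arr[1]=20 > arr[3]=17
(1, 5): arr[1]=20 > arr[5]=3
(1, 6): arr[1]=20 > arr[6]=19
(1, 7): arr[1]=20 > arr[7]=4
(2, 5): arr[2]=17 > arr[5]=3
(2, 7): arr[2]=17 > arr[7]=4
(3, 5): arr[3]=17 > arr[5]=3
(3, 7): arr[3]=17 > arr[7]=4
(4, 5): arr[4]=20 > arr[5]=3
(4, 6): arr[4]=20 > arr[6]=19
(4, 7): arr[4]=20 > arr[7]=4
(6, 7): arr[6]=19 > arr[7]=4

Total inversions: 15

The array has 15 inversion(s): (0,5), (0,7), (1,2), (1,3), (1,5), (1,6), (1,7), (2,5), (2,7), (3,5), (3,7), (4,5), (4,6), (4,7), (6,7). Each pair (i,j) satisfies i < j and arr[i] > arr[j].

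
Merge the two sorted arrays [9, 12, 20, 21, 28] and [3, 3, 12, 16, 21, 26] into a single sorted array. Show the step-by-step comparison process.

Merging process:

Compare 9 vs 3: take 3 from right. Merged: [3]
Compare 9 vs 3: take 3 from right. Merged: [3, 3]
Compare 9 vs 12: take 9 from left. Merged: [3, 3, 9]
Compare 12 vs 12: take 12 from left. Merged: [3, 3, 9, 12]
Compare 20 vs 12: take 12 from right. Merged: [3, 3, 9, 12, 12]
Compare 20 vs 16: take 16 from right. Merged: [3, 3, 9, 12, 12, 16]
Compare 20 vs 21: take 20 from left. Merged: [3, 3, 9, 12, 12, 16, 20]
Compare 21 vs 21: take 21 from left. Merged: [3, 3, 9, 12, 12, 16, 20, 21]
Compare 28 vs 21: take 21 from right. Merged: [3, 3, 9, 12, 12, 16, 20, 21, 21]
Compare 28 vs 26: take 26 from right. Merged: [3, 3, 9, 12, 12, 16, 20, 21, 21, 26]
Append remaining from left: [28]. Merged: [3, 3, 9, 12, 12, 16, 20, 21, 21, 26, 28]

Final merged array: [3, 3, 9, 12, 12, 16, 20, 21, 21, 26, 28]
Total comparisons: 10

The merged array is [3, 3, 9, 12, 12, 16, 20, 21, 21, 26, 28], requiring 10 comparisons. The merge step runs in O(n) time where n is the total number of elements.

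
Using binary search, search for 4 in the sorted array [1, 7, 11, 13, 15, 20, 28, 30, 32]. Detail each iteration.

Binary search for 4 in [1, 7, 11, 13, 15, 20, 28, 30, 32]:

lo=0, hi=8, mid=4, arr[mid]=15 -> 15 > 4, search left half
lo=0, hi=3, mid=1, arr[mid]=7 -> 7 > 4, search left half
lo=0, hi=0, mid=0, arr[mid]=1 -> 1 < 4, search right half
lo=1 > hi=0, target 4 not found

Binary search determines that 4 is not in the array after 3 comparisons. The search space was exhausted without finding the target.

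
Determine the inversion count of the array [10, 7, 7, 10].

Finding inversions in [10, 7, 7, 10]:

(0, 1): arr[0]=10 > arr[1]=7
(0, 2): arr[0]=10 > arr[2]=7

Total inversions: 2

The array has 2 inversion(s): (0,1), (0,2). Each pair (i,j) satisfies i < j and arr[i] > arr[j].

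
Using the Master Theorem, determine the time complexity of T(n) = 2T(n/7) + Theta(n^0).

Master Theorem for T(n) = 2T(n/7) + O(n^0):

a = 2, b = 7, c = 0
log_b(a) = log_7(2) = 0.3562

Case 1: c = 0 < log_7(2) = 0.3562
T(n) = O(n^(log_7 2))

For T(n) = 2T(n/7) + O(n^0): log_7(2) = 0.3562. This is Case 1 of the Master Theorem (c < log_b(a), work dominated by leaves), giving O(n^(log_7 2)).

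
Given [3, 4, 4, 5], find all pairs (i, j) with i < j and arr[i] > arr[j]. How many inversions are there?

Finding inversions in [3, 4, 4, 5]:


Total inversions: 0

The array has 0 inversions. It is already sorted.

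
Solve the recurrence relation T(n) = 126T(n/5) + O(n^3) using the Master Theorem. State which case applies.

Master Theorem for T(n) = 126T(n/5) + O(n^3):

a = 126, b = 5, c = 3
log_b(a) = log_5(126) = 3.0050

Case 1: c = 3 < log_5(126) = 3.0050
T(n) = O(n^(log_5 126))

For T(n) = 126T(n/5) + O(n^3): log_5(126) = 3.0050. This is Case 1 of the Master Theorem (c < log_b(a), work dominated by leaves), giving O(n^(log_5 126)).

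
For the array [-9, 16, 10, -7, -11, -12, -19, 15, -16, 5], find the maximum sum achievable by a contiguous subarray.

Using Kadane's algorithm on [-9, 16, 10, -7, -11, -12, -19, 15, -16, 5]:

Scanning through the array:
Position 1 (value 16): max_ending_here = 16, max_so_far = 16
Position 2 (value 10): max_ending_here = 26, max_so_far = 26
Position 3 (value -7): max_ending_here = 19, max_so_far = 26
Position 4 (value -11): max_ending_here = 8, max_so_far = 26
Position 5 (value -12): max_ending_here = -4, max_so_far = 26
Position 6 (value -19): max_ending_here = -19, max_so_far = 26
Position 7 (value 15): max_ending_here = 15, max_so_far = 26
Position 8 (value -16): max_ending_here = -1, max_so_far = 26
Position 9 (value 5): max_ending_here = 5, max_so_far = 26

Maximum subarray: [16, 10]
Maximum sum: 26

The maximum subarray is [16, 10] with sum 26. This subarray runs from index 1 to index 2.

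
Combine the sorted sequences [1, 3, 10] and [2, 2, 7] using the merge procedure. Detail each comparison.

Merging process:

Compare 1 vs 2: take 1 from left. Merged: [1]
Compare 3 vs 2: take 2 from right. Merged: [1, 2]
Compare 3 vs 2: take 2 from right. Merged: [1, 2, 2]
Compare 3 vs 7: take 3 from left. Merged: [1, 2, 2, 3]
Compare 10 vs 7: take 7 from right. Merged: [1, 2, 2, 3, 7]
Append remaining from left: [10]. Merged: [1, 2, 2, 3, 7, 10]

Final merged array: [1, 2, 2, 3, 7, 10]
Total comparisons: 5

The merged array is [1, 2, 2, 3, 7, 10], requiring 5 comparisons. The merge step runs in O(n) time where n is the total number of elements.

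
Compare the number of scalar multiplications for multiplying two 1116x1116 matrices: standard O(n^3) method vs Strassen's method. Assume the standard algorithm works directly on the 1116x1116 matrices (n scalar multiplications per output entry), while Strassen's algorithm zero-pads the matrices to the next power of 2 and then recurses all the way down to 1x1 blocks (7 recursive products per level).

Matrix multiplication for 1116x1116 matrices:

Strassen's algorithm requires power-of-2 dimensions. Pad 1116x1116 to 2048x2048 (next power of 2).

Standard algorithm: 1116^3 = 1389928896 multiplications
Strassen's algorithm: 7^(log2(2048)) = 7^11 = 1977326743 multiplications
Difference: 1389928896 - 1977326743 = -587397847 (Strassen uses MORE here due to padding overhead — for small or just-over-power-of-2 n, padding can outweigh the per-level savings)

Standard: 1389928896 multiplications (1116^3). Strassen: 1977326743 multiplications (7^11, after padding to 2048x2048). Strassen reduces 8 recursive multiplications to 7 at each level.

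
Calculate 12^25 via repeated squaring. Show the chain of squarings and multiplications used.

Computing 12^25 by squaring (build up from 12^1; each line after the first costs one multiplication):

12^1 = 12
12^2 = (12^1)^2 = 12^2 = 144
12^3 = 12 * 12^2 = 12 * 144 = 1728
12^6 = (12^3)^2 = 1728^2 = 2985984
12^12 = (12^6)^2 = 2985984^2 = 8916100448256
12^24 = (12^12)^2 = 8916100448256^2 = 79496847203390844133441536
12^25 = 12 * 12^24 = 12 * 79496847203390844133441536 = 953962166440690129601298432

Result: 953962166440690129601298432
Multiplications needed: 6 (6 lines after 12^1)

12^25 = 953962166440690129601298432. Using exponentiation by squaring, this requires 6 multiplications. The key idea: if the exponent is even, square the half-power; if odd, multiply by the base once.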